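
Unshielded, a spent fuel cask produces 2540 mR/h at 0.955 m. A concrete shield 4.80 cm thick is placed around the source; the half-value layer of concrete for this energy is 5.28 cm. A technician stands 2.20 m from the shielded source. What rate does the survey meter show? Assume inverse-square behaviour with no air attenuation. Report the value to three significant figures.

Distance alone: 2540 × (0.955/2.20)² = 2540 × 0.1884 = 478.5 mR/h.
Shield: 4.80/5.28 = 0.9091 half-value layers → attenuation 2^(−0.9091) = 0.5325.
Combined: 478.5 × 0.5325 = 254.8 mR/h.

255 mR/h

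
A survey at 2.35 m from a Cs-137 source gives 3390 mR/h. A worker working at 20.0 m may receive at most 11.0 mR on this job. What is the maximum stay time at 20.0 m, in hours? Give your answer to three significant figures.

Intensity scales as (d₁/d₂)², so rate at 20.0 m:
(2.35/20.0)² = 0.01381, so 3390 × 0.01381 = 46.82 mR/h.
Stay time = 11.0 mR ÷ 46.82 mR/h = 0.2349 h.

0.235 h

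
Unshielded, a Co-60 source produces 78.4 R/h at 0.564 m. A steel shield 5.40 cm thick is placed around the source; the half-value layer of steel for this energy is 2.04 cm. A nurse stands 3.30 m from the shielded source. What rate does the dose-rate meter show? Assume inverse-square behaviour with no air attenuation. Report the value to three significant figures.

Distance alone: (0.564/3.30)² = 0.02921, so 78.4 × 0.02921 = 2.290 R/h.
Shield: 5.40/2.04 = 2.647 half-value layers → attenuation 2^(−2.647) = 0.1597.
Combined: 2.290 × 0.1597 = 0.3657 R/h.

0.366 R/h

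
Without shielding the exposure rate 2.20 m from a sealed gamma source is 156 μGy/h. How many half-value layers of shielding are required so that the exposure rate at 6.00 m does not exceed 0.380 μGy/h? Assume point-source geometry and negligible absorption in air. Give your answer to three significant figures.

At 6.00 m, distance alone gives 156 × (2.20/6.00)² = 156 × 0.1344 = 20.97 μGy/h.
Further attenuation needed: 20.97/0.380 = 55.18.
n = log₂(55.18) = 5.786 half-value layers.

5.79 half-value layers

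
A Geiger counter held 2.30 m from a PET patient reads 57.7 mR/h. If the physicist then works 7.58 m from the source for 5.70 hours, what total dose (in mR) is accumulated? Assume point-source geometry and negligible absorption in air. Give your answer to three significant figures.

30.3 mR

Intensity scales as (d₁/d₂)², so rate at 7.58 m:
57.7 × (2.30/7.58)² = 57.7 × 0.09207 = 5.312 mR/h.
Dose = rate × time = 5.312 mR/h × 5.700 h = 30.28 mR.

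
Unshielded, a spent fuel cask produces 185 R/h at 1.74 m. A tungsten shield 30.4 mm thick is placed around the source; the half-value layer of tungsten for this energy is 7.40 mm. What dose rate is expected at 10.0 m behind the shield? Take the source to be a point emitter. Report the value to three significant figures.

Distance alone: 185 × (1.74/10.0)² = 185 × 0.03028 = 5.602 R/h.
Shield: 30.4/7.40 = 4.108 half-value layers → attenuation 2^(−4.108) = 0.05799.
Combined: 5.602 × 0.05799 = 0.3249 R/h.

0.325 R/h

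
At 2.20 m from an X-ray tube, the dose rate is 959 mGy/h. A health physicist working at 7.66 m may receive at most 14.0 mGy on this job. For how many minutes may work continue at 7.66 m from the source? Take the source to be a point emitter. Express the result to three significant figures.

10.6 min

Intensity scales as (d₁/d₂)², so rate at 7.66 m:
(2.20/7.66)² = 0.08249, so 959 × 0.08249 = 79.11 mGy/h.
Stay time = 14.0 mGy ÷ 79.11 mGy/h = 0.1770 h = 10.62 min.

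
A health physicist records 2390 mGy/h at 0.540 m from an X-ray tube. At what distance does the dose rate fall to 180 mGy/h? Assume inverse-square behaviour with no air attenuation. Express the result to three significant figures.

Since intensity falls as 1/r², d₂ = d₁·√(I₁/I₂).
I₁/I₂ = 2390/180 = 13.28, so d₂ = 0.540 × √13.28 = 1.968 m.

1.97 m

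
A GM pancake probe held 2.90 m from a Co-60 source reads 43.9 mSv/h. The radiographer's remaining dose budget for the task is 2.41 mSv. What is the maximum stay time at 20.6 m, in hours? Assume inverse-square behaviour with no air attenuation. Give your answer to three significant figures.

2.77 h

Using I₁d₁² = I₂d₂², rate at 20.6 m:
(2.90/20.6)² = 0.01982, so 43.9 × 0.01982 = 0.8701 mSv/h.
Stay time = 2.41 mSv ÷ 0.8701 mSv/h = 2.770 h.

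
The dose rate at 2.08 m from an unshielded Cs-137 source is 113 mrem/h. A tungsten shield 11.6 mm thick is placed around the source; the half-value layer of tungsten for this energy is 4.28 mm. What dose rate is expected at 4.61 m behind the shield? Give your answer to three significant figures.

3.52 mrem/h

Distance alone: 113 × (2.08/4.61)² = 113 × 0.2036 = 23.01 mrem/h.
Shield: 11.6/4.28 = 2.710 half-value layers → attenuation 2^(−2.710) = 0.1528.
Combined: 23.01 × 0.1528 = 3.516 mrem/h.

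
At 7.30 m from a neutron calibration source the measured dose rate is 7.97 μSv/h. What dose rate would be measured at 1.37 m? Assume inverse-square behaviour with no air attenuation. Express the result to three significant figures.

226 μSv/h

Applying the 1/r² law, scaling from 7.30 m to 1.37 m:
7.97 × (7.30/1.37)² = 7.97 × 28.39 = 226.3 μSv/h.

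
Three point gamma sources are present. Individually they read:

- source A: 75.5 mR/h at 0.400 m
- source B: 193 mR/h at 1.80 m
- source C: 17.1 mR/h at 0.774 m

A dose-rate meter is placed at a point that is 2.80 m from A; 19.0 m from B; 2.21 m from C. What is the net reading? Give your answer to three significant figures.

5.37 mR/h

Each source contributes Iᵢ·(dᵢ/rᵢ)²; contributions add.
A: 75.5 × (0.400/2.80)² = 1.541 mR/h
B: 193 × (1.80/19.0)² = 1.732 mR/h
C: 17.1 × (0.774/2.21)² = 2.097 mR/h
Total = 1.541 + 1.732 + 2.097 = 5.370 mR/h.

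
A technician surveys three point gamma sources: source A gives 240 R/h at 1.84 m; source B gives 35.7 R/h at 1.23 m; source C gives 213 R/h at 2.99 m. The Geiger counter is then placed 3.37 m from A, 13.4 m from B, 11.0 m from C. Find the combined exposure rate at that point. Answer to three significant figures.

By superposition, sum each source's inverse-square contribution:
A: 240 × (1.84/3.37)² = 71.55 R/h
B: 35.7 × (1.23/13.4)² = 0.3008 R/h
C: 213 × (2.99/11.0)² = 15.74 R/h
Total = 71.55 + 0.3008 + 15.74 = 87.59 R/h.

87.6 R/h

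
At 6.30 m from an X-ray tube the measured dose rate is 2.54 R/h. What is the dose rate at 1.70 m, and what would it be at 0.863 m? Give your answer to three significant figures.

Using I₁d₁² = I₂d₂²,
At 1.70 m: 2.54 × (6.30/1.70)² = 2.54 × 13.73 = 34.87 R/h
At 0.863 m: (1.70/0.863)² = 3.880, so 34.87 × 3.880 = 135.3 R/h.

34.9 R/h; 135 R/h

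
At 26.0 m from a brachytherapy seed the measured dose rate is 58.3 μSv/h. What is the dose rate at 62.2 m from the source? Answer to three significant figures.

Applying the 1/r² law, scaling from 26.0 m to 62.2 m:
(26.0/62.2)² = 0.1747, so 58.3 × 0.1747 = 10.19 μSv/h.

10.2 μSv/h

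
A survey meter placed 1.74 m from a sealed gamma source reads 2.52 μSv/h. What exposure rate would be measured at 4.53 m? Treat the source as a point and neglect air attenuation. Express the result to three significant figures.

0.372 μSv/h

Intensity scales as (d₁/d₂)², so scaling from 1.74 m to 4.53 m:
(1.74/4.53)² = 0.1475, so 2.52 × 0.1475 = 0.3717 μSv/h.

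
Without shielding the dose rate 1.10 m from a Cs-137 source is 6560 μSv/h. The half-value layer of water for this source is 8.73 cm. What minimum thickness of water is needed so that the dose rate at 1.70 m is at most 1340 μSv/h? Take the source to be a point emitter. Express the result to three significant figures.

At 1.70 m, distance alone gives (1.10/1.70)² = 0.4187, so 6560 × 0.4187 = 2747 μSv/h.
Further attenuation needed: 2747/1340 = 2.050.
n = log₂(2.050) = 1.036 half-value layers.
Thickness = 1.036 × 8.73 cm = 9.044 cm.

9.04 cm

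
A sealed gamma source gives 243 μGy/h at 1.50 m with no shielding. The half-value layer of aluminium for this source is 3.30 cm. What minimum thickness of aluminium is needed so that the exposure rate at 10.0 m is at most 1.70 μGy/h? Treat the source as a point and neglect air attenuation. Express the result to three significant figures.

5.56 cm

At 10.0 m, distance alone gives (1.50/10.0)² = 0.02250, so 243 × 0.02250 = 5.467 μGy/h.
Further attenuation needed: 5.467/1.70 = 3.216.
n = log₂(3.216) = 1.685 half-value layers.
Thickness = 1.685 × 3.30 cm = 5.561 cm.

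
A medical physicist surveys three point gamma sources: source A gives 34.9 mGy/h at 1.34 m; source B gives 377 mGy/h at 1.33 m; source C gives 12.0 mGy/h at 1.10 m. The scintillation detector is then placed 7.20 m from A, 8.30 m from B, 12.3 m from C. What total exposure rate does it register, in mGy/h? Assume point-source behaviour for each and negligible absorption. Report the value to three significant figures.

11.0 mGy/h

Each source contributes Iᵢ·(dᵢ/rᵢ)²; contributions add.
A: 34.9 × (1.34/7.20)² = 1.209 mGy/h
B: 377 × (1.33/8.30)² = 9.680 mGy/h
C: 12.0 × (1.10/12.3)² = 0.09597 mGy/h
Total = 1.209 + 9.680 + 0.09597 = 10.98 mGy/h.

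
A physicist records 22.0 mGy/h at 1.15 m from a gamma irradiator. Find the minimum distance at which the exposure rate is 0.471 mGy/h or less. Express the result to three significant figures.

7.86 m

Applying the 1/r² law, d₂ = d₁·√(I₁/I₂).
I₁/I₂ = 22.0/0.471 = 46.71, so d₂ = 1.15 × √46.71 = 7.860 m.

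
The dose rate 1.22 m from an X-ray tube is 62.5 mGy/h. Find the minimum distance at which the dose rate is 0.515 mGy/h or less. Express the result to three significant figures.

Since intensity falls as 1/r², d₂ = d₁·√(I₁/I₂).
I₁/I₂ = 62.5/0.515 = 121.4, so d₂ = 1.22 × √121.4 = 13.44 m.

13.4 m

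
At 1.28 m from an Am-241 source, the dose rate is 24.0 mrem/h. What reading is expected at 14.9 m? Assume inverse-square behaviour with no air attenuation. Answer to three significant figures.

0.177 mrem/h

By the inverse-square law, the rate at 14.9 m is
24.0 × (1.28/14.9)² = 24.0 × 0.007380 = 0.1771 mrem/h.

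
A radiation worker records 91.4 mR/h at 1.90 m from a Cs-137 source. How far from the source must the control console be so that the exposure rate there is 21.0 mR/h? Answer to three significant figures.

By the inverse-square law, d₂ = d₁·√(I₁/I₂).
I₁/I₂ = 91.4/21.0 = 4.352, so d₂ = 1.90 × √4.352 = 3.964 m.

3.96 m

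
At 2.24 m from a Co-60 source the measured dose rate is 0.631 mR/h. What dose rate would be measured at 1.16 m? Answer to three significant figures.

Intensity scales as (d₁/d₂)², so scaling from 2.24 m to 1.16 m:
0.631 × (2.24/1.16)² = 0.631 × 3.729 = 2.353 mR/h.

2.35 mR/h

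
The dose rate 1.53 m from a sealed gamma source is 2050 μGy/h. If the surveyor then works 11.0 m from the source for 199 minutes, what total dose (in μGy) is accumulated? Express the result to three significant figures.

132 μGy

By the inverse-square law, rate at 11.0 m:
(1.53/11.0)² = 0.01935, so 2050 × 0.01935 = 39.67 μGy/h.
Dose = rate × time = 39.67 μGy/h × 3.317 h = 131.6 μGy.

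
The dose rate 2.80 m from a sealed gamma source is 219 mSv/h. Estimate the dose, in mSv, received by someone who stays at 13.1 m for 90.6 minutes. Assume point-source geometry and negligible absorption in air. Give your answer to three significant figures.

15.1 mSv

Since intensity falls as 1/r², rate at 13.1 m:
219 × (2.80/13.1)² = 219 × 0.04568 = 10.00 mSv/h.
Dose = rate × time = 10.00 mSv/h × 1.510 h = 15.10 mSv.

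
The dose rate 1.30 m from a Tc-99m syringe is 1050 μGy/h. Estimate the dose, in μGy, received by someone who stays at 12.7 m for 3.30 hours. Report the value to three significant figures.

Using I₁d₁² = I₂d₂², rate at 12.7 m:
1050 × (1.30/12.7)² = 1050 × 0.01048 = 11.00 μGy/h.
Dose = rate × time = 11.00 μGy/h × 3.300 h = 36.30 μGy.

36.3 μGy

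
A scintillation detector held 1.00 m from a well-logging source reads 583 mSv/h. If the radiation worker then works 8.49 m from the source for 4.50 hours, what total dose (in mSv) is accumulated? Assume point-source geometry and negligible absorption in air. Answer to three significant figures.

36.4 mSv

Applying the 1/r² law, rate at 8.49 m:
(1.00/8.49)² = 0.01387, so 583 × 0.01387 = 8.086 mSv/h.
Dose = rate × time = 8.086 mSv/h × 4.500 h = 36.39 mSv.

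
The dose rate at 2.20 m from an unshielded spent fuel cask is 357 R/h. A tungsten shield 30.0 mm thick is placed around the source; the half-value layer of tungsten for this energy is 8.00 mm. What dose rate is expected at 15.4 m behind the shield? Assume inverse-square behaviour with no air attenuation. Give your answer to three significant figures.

0.542 R/h

Distance alone: 357 × (2.20/15.4)² = 357 × 0.02041 = 7.286 R/h.
Shield: 30.0/8.00 = 3.750 half-value layers → attenuation 2^(−3.750) = 0.07433.
Combined: 7.286 × 0.07433 = 0.5416 R/h.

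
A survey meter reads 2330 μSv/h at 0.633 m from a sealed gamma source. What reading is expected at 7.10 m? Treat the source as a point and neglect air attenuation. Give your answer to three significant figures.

18.5 μSv/h

Applying the 1/r² law, the rate at 7.10 m is
(0.633/7.10)² = 0.007949, so 2330 × 0.007949 = 18.52 μSv/h.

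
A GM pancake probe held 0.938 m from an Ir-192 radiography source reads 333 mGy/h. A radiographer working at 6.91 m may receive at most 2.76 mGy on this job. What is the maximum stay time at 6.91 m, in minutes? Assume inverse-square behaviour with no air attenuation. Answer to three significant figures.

Using I₁d₁² = I₂d₂², rate at 6.91 m:
333 × (0.938/6.91)² = 333 × 0.01843 = 6.137 mGy/h.
Stay time = 2.76 mGy ÷ 6.137 mGy/h = 0.4497 h = 26.98 min.

27.0 min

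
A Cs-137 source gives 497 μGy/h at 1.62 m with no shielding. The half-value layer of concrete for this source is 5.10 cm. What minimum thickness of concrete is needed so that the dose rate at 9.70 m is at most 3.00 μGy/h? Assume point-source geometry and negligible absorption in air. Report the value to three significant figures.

At 9.70 m, distance alone gives (1.62/9.70)² = 0.02789, so 497 × 0.02789 = 13.86 μGy/h.
Further attenuation needed: 13.86/3.00 = 4.620.
n = log₂(4.620) = 2.208 half-value layers.
Thickness = 2.208 × 5.10 cm = 11.26 cm.

11.3 cm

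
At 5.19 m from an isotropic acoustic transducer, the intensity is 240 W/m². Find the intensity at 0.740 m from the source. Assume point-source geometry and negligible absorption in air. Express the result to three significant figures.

11800 W/m²

By the inverse-square law, the rate at 0.740 m is
240 × (5.19/0.740)² = 240 × 49.19 = 11810 W/m².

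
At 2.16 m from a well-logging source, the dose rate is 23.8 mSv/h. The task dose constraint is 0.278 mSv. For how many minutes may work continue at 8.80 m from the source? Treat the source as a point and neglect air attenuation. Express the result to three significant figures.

Since intensity falls as 1/r², rate at 8.80 m:
23.8 × (2.16/8.80)² = 23.8 × 0.06025 = 1.434 mSv/h.
Stay time = 0.278 mSv ÷ 1.434 mSv/h = 0.1939 h = 11.63 min.

11.6 min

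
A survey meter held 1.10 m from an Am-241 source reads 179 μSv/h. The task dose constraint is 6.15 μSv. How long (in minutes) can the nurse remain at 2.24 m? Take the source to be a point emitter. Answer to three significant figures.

Intensity scales as (d₁/d₂)², so rate at 2.24 m:
179 × (1.10/2.24)² = 179 × 0.2412 = 43.17 μSv/h.
Stay time = 6.15 μSv ÷ 43.17 μSv/h = 0.1425 h = 8.550 min.

8.55 min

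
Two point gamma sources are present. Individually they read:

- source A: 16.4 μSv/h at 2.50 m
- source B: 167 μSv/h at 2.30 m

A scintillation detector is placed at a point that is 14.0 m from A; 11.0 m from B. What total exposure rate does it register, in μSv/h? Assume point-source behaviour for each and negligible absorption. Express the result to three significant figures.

By superposition, sum each source's inverse-square contribution:
A: 16.4 × (2.50/14.0)² = 0.5230 μSv/h
B: 167 × (2.30/11.0)² = 7.301 μSv/h
Total = 0.5230 + 7.301 = 7.824 μSv/h.

7.82 μSv/h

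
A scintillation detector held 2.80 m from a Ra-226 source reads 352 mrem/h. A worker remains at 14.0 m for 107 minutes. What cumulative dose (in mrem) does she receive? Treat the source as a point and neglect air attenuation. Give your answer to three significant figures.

Using I₁d₁² = I₂d₂², rate at 14.0 m:
(2.80/14.0)² = 0.04000, so 352 × 0.04000 = 14.08 mrem/h.
Dose = rate × time = 14.08 mrem/h × 1.783 h = 25.10 mrem.

25.1 mrem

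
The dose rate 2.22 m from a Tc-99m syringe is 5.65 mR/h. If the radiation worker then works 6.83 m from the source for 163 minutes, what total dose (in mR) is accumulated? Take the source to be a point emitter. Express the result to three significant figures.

Using I₁d₁² = I₂d₂², rate at 6.83 m:
(2.22/6.83)² = 0.1056, so 5.65 × 0.1056 = 0.5966 mR/h.
Dose = rate × time = 0.5966 mR/h × 2.717 h = 1.621 mR.

1.62 mR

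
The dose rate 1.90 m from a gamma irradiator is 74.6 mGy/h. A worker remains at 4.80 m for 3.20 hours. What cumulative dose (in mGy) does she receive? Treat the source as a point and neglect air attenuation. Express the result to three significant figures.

Since intensity falls as 1/r², rate at 4.80 m:
74.6 × (1.90/4.80)² = 74.6 × 0.1567 = 11.69 mGy/h.
Dose = rate × time = 11.69 mGy/h × 3.200 h = 37.41 mGy.

37.4 mGy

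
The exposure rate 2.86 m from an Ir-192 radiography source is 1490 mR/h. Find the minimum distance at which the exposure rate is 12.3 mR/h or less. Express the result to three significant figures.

31.5 m

Since intensity falls as 1/r², d₂ = d₁·√(I₁/I₂).
I₁/I₂ = 1490/12.3 = 121.1, so d₂ = 2.86 × √121.1 = 31.47 m.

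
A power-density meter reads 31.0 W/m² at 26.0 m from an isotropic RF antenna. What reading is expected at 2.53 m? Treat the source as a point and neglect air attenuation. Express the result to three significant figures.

Using I₁d₁² = I₂d₂², the rate at 2.53 m is
31.0 × (26.0/2.53)² = 31.0 × 105.6 = 3274 W/m².

3270 W/m²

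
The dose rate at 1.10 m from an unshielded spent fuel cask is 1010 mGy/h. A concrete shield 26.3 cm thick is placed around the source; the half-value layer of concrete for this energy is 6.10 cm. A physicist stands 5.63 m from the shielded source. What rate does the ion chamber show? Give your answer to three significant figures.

Distance alone: (1.10/5.63)² = 0.03817, so 1010 × 0.03817 = 38.55 mGy/h.
Shield: 26.3/6.10 = 4.311 half-value layers → attenuation 2^(−4.311) = 0.05038.
Combined: 38.55 × 0.05038 = 1.942 mGy/h.

1.94 mGy/h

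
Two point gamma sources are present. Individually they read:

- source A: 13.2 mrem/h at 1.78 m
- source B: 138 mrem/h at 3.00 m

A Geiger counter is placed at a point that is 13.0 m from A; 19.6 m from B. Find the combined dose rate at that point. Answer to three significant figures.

Each source contributes Iᵢ·(dᵢ/rᵢ)²; contributions add.
A: 13.2 × (1.78/13.0)² = 0.2475 mrem/h
B: 138 × (3.00/19.6)² = 3.233 mrem/h
Total = 0.2475 + 3.233 = 3.481 mrem/h.

3.48 mrem/h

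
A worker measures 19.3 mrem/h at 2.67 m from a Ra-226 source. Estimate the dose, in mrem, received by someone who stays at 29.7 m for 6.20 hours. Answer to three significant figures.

0.967 mrem

Since intensity falls as 1/r², rate at 29.7 m:
19.3 × (2.67/29.7)² = 19.3 × 0.008082 = 0.1560 mrem/h.
Dose = rate × time = 0.1560 mrem/h × 6.200 h = 0.9672 mrem.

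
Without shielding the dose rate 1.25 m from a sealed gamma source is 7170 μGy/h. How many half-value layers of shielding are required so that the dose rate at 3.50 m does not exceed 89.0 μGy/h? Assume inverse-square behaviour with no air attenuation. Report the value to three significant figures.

At 3.50 m, distance alone gives 7170 × (1.25/3.50)² = 7170 × 0.1276 = 914.9 μGy/h.
Further attenuation needed: 914.9/89.0 = 10.28.
n = log₂(10.28) = 3.362 half-value layers.

3.36 half-value layers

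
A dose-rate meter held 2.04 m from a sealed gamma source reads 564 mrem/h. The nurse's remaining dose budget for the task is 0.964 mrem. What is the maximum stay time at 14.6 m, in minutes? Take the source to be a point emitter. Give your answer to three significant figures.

Using I₁d₁² = I₂d₂², rate at 14.6 m:
564 × (2.04/14.6)² = 564 × 0.01952 = 11.01 mrem/h.
Stay time = 0.964 mrem ÷ 11.01 mrem/h = 0.08756 h = 5.254 min.

5.25 min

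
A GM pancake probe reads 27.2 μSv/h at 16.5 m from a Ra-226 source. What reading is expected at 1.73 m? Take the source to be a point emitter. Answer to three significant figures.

2470 μSv/h

Applying the 1/r² law, the rate at 1.73 m is
27.2 × (16.5/1.73)² = 27.2 × 90.97 = 2474 μSv/h.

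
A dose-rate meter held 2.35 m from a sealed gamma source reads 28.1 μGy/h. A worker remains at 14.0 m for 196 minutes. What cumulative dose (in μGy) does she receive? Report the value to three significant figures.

Applying the 1/r² law, rate at 14.0 m:
28.1 × (2.35/14.0)² = 28.1 × 0.02818 = 0.7919 μGy/h.
Dose = rate × time = 0.7919 μGy/h × 3.267 h = 2.587 μGy.

2.59 μGy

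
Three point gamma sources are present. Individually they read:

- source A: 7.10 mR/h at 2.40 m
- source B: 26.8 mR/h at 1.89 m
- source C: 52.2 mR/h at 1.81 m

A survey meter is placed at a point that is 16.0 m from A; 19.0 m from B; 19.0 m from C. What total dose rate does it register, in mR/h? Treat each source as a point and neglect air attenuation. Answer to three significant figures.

0.899 mR/h

Each source contributes Iᵢ·(dᵢ/rᵢ)²; contributions add.
A: 7.10 × (2.40/16.0)² = 0.1597 mR/h
B: 26.8 × (1.89/19.0)² = 0.2652 mR/h
C: 52.2 × (1.81/19.0)² = 0.4737 mR/h
Total = 0.1597 + 0.2652 + 0.4737 = 0.8986 mR/h.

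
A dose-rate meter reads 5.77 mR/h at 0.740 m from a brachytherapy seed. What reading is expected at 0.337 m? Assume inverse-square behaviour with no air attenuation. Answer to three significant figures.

Using I₁d₁² = I₂d₂², the rate at 0.337 m is
5.77 × (0.740/0.337)² = 5.77 × 4.822 = 27.82 mR/h.

27.8 mR/h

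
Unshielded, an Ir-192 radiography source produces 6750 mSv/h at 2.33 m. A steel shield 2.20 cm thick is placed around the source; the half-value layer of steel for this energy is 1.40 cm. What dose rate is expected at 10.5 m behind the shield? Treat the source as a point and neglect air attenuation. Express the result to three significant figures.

112 mSv/h

Distance alone: (2.33/10.5)² = 0.04924, so 6750 × 0.04924 = 332.4 mSv/h.
Shield: 2.20/1.40 = 1.571 half-value layers → attenuation 2^(−1.571) = 0.3366.
Combined: 332.4 × 0.3366 = 111.9 mSv/h.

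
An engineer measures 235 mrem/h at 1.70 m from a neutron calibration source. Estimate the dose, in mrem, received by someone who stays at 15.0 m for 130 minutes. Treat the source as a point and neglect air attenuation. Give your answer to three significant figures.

6.54 mrem

Using I₁d₁² = I₂d₂², rate at 15.0 m:
(1.70/15.0)² = 0.01284, so 235 × 0.01284 = 3.017 mrem/h.
Dose = rate × time = 3.017 mrem/h × 2.167 h = 6.538 mrem.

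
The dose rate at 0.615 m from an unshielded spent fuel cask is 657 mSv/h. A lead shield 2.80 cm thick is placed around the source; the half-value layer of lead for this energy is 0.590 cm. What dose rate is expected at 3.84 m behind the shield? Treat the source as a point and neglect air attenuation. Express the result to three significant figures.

0.628 mSv/h

Distance alone: (0.615/3.84)² = 0.02565, so 657 × 0.02565 = 16.85 mSv/h.
Shield: 2.80/0.590 = 4.746 half-value layers → attenuation 2^(−4.746) = 0.03727.
Combined: 16.85 × 0.03727 = 0.6280 mSv/h.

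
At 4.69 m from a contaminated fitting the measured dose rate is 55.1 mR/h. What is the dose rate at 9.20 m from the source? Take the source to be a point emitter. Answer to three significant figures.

14.3 mR/h

Since intensity falls as 1/r², scaling from 4.69 m to 9.20 m:
55.1 × (4.69/9.20)² = 55.1 × 0.2599 = 14.32 mR/h.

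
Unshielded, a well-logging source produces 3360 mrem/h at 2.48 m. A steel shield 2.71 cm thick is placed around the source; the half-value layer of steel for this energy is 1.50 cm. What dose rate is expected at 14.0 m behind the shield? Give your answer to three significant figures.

Distance alone: (2.48/14.0)² = 0.03138, so 3360 × 0.03138 = 105.4 mrem/h.
Shield: 2.71/1.50 = 1.807 half-value layers → attenuation 2^(−1.807) = 0.2858.
Combined: 105.4 × 0.2858 = 30.12 mrem/h.

30.1 mrem/h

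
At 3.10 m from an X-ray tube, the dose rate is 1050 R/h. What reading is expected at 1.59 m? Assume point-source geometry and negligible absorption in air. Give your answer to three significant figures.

Intensity scales as (d₁/d₂)², so the rate at 1.59 m is
(3.10/1.59)² = 3.801, so 1050 × 3.801 = 3991 R/h.

3990 R/h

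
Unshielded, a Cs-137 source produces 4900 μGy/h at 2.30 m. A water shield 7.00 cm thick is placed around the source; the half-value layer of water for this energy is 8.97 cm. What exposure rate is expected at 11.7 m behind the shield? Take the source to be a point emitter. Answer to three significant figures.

Distance alone: 4900 × (2.30/11.7)² = 4900 × 0.03864 = 189.3 μGy/h.
Shield: 7.00/8.97 = 0.7804 half-value layers → attenuation 2^(−0.7804) = 0.5822.
Combined: 189.3 × 0.5822 = 110.2 μGy/h.

110 μGy/h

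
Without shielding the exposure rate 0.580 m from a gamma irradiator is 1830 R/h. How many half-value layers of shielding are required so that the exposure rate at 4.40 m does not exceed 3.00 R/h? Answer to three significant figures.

At 4.40 m, distance alone gives 1830 × (0.580/4.40)² = 1830 × 0.01738 = 31.81 R/h.
Further attenuation needed: 31.81/3.00 = 10.60.
n = log₂(10.60) = 3.406 half-value layers.

3.41 half-value layers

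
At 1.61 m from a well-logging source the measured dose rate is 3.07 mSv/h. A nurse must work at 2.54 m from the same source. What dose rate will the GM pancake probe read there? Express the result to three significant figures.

Using I₁d₁² = I₂d₂², scaling from 1.61 m to 2.54 m:
(1.61/2.54)² = 0.4018, so 3.07 × 0.4018 = 1.234 mSv/h.

1.23 mSv/h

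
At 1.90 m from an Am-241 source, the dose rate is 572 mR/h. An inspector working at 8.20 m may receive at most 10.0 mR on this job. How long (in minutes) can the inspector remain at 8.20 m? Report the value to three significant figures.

Applying the 1/r² law, rate at 8.20 m:
572 × (1.90/8.20)² = 572 × 0.05369 = 30.71 mR/h.
Stay time = 10.0 mR ÷ 30.71 mR/h = 0.3256 h = 19.54 min.

19.5 min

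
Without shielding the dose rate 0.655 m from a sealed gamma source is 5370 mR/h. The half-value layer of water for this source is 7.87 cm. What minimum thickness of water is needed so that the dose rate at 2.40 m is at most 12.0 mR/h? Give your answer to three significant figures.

39.8 cm

At 2.40 m, distance alone gives 5370 × (0.655/2.40)² = 5370 × 0.07448 = 400.0 mR/h.
Further attenuation needed: 400.0/12.0 = 33.33.
n = log₂(33.33) = 5.059 half-value layers.
Thickness = 5.059 × 7.87 cm = 39.81 cm.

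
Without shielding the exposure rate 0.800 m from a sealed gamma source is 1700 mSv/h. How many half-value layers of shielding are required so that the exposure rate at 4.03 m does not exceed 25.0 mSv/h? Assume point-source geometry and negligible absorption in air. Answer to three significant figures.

At 4.03 m, distance alone gives (0.800/4.03)² = 0.03941, so 1700 × 0.03941 = 67.00 mSv/h.
Further attenuation needed: 67.00/25.0 = 2.680.
n = log₂(2.680) = 1.422 half-value layers.

1.42 half-value layers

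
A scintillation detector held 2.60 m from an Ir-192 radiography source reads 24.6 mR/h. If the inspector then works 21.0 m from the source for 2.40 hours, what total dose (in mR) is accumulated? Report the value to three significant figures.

0.905 mR

Using I₁d₁² = I₂d₂², rate at 21.0 m:
24.6 × (2.60/21.0)² = 24.6 × 0.01533 = 0.3771 mR/h.
Dose = rate × time = 0.3771 mR/h × 2.400 h = 0.9050 mR.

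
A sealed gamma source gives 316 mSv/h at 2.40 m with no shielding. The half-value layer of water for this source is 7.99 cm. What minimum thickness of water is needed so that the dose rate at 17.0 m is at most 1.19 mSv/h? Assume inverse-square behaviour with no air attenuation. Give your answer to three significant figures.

19.2 cm

At 17.0 m, distance alone gives 316 × (2.40/17.0)² = 316 × 0.01993 = 6.298 mSv/h.
Further attenuation needed: 6.298/1.19 = 5.292.
n = log₂(5.292) = 2.404 half-value layers.
Thickness = 2.404 × 7.99 cm = 19.21 cm.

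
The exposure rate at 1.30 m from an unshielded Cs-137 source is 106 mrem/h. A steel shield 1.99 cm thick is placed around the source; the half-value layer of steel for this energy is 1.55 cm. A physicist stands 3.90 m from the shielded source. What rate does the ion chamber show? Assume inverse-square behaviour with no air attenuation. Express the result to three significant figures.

Distance alone: (1.30/3.90)² = 0.1111, so 106 × 0.1111 = 11.78 mrem/h.
Shield: 1.99/1.55 = 1.284 half-value layers → attenuation 2^(−1.284) = 0.4107.
Combined: 11.78 × 0.4107 = 4.838 mrem/h.

4.84 mrem/h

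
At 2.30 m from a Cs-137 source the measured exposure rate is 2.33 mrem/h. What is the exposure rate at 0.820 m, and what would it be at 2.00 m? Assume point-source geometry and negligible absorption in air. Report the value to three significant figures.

18.3 mrem/h; 3.08 mrem/h

Intensity scales as (d₁/d₂)², so
At 0.820 m: (2.30/0.820)² = 7.867, so 2.33 × 7.867 = 18.33 mrem/h
At 2.00 m: (0.820/2.00)² = 0.1681, so 18.33 × 0.1681 = 3.081 mrem/h.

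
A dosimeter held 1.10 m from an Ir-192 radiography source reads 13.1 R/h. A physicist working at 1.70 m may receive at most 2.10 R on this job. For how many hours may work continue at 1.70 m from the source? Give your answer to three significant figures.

0.383 h

Intensity scales as (d₁/d₂)², so rate at 1.70 m:
(1.10/1.70)² = 0.4187, so 13.1 × 0.4187 = 5.485 R/h.
Stay time = 2.10 R ÷ 5.485 R/h = 0.3829 h.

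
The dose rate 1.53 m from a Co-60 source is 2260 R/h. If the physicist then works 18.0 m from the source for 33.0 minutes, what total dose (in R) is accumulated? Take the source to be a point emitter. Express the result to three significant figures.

8.98 R

By the inverse-square law, rate at 18.0 m:
(1.53/18.0)² = 0.007225, so 2260 × 0.007225 = 16.33 R/h.
Dose = rate × time = 16.33 R/h × 0.5500 h = 8.982 R.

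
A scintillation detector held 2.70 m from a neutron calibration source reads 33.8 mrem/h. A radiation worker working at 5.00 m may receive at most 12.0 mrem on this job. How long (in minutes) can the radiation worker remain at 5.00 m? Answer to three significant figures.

73.1 min

Since intensity falls as 1/r², rate at 5.00 m:
33.8 × (2.70/5.00)² = 33.8 × 0.2916 = 9.856 mrem/h.
Stay time = 12.0 mrem ÷ 9.856 mrem/h = 1.218 h = 73.08 min.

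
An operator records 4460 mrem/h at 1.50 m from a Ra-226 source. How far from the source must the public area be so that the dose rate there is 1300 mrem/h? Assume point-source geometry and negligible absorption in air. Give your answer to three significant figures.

2.78 m

Since intensity falls as 1/r², d₂ = d₁·√(I₁/I₂).
I₁/I₂ = 4460/1300 = 3.431, so d₂ = 1.50 × √3.431 = 2.778 m.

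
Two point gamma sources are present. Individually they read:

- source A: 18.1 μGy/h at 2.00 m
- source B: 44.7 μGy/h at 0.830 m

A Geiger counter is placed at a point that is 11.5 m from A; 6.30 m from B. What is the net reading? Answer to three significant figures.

By superposition, sum each source's inverse-square contribution:
A: 18.1 × (2.00/11.5)² = 0.5474 μGy/h
B: 44.7 × (0.830/6.30)² = 0.7759 μGy/h
Total = 0.5474 + 0.7759 = 1.323 μGy/h.

1.32 μGy/h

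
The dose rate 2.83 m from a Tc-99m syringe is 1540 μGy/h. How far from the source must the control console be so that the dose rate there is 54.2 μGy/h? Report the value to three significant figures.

15.1 m

Intensity scales as (d₁/d₂)², so d₂ = d₁·√(I₁/I₂).
I₁/I₂ = 1540/54.2 = 28.41, so d₂ = 2.83 × √28.41 = 15.08 m.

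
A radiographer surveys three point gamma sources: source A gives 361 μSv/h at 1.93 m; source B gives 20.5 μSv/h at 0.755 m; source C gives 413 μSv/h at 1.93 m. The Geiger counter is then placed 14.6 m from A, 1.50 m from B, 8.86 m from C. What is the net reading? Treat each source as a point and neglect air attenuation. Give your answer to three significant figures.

By superposition, sum each source's inverse-square contribution:
A: 361 × (1.93/14.6)² = 6.308 μSv/h
B: 20.5 × (0.755/1.50)² = 5.194 μSv/h
C: 413 × (1.93/8.86)² = 19.60 μSv/h
Total = 6.308 + 5.194 + 19.60 = 31.10 μSv/h.

31.1 μSv/h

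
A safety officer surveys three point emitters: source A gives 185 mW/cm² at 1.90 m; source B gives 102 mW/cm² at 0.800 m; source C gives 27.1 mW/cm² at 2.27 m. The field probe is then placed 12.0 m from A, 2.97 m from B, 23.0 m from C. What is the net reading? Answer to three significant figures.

12.3 mW/cm²

By superposition, sum each source's inverse-square contribution:
A: 185 × (1.90/12.0)² = 4.638 mW/cm²
B: 102 × (0.800/2.97)² = 7.401 mW/cm²
C: 27.1 × (2.27/23.0)² = 0.2640 mW/cm²
Total = 4.638 + 7.401 + 0.2640 = 12.30 mW/cm².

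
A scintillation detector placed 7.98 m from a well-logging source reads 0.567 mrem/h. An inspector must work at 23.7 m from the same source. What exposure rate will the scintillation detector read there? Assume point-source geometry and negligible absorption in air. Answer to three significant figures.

By the inverse-square law, scaling from 7.98 m to 23.7 m:
(7.98/23.7)² = 0.1134, so 0.567 × 0.1134 = 0.06430 mrem/h.

0.0643 mrem/h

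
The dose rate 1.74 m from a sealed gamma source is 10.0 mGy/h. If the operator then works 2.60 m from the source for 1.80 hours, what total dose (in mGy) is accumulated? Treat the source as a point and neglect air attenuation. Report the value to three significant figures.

8.06 mGy

Using I₁d₁² = I₂d₂², rate at 2.60 m:
(1.74/2.60)² = 0.4479, so 10.0 × 0.4479 = 4.479 mGy/h.
Dose = rate × time = 4.479 mGy/h × 1.800 h = 8.062 mGy.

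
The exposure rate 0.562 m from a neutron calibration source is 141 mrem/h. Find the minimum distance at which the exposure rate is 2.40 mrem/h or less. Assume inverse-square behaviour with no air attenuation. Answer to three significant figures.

4.31 m

Applying the 1/r² law, d₂ = d₁·√(I₁/I₂).
I₁/I₂ = 141/2.40 = 58.75, so d₂ = 0.562 × √58.75 = 4.308 m.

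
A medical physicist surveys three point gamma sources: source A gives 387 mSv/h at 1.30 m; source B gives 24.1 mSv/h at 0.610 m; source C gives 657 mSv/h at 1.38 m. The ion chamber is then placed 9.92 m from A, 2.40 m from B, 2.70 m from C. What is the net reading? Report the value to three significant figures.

180 mSv/h

Each source contributes Iᵢ·(dᵢ/rᵢ)²; contributions add.
A: 387 × (1.30/9.92)² = 6.646 mSv/h
B: 24.1 × (0.610/2.40)² = 1.557 mSv/h
C: 657 × (1.38/2.70)² = 171.6 mSv/h
Total = 6.646 + 1.557 + 171.6 = 179.8 mSv/h.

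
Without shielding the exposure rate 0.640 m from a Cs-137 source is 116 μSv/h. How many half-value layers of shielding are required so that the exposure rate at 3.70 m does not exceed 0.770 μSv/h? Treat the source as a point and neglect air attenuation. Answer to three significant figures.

2.17 half-value layers

At 3.70 m, distance alone gives (0.640/3.70)² = 0.02992, so 116 × 0.02992 = 3.471 μSv/h.
Further attenuation needed: 3.471/0.770 = 4.508.
n = log₂(4.508) = 2.172 half-value layers.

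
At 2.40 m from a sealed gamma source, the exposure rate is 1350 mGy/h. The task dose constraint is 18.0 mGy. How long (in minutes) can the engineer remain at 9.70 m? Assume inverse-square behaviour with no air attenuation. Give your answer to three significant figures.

Using I₁d₁² = I₂d₂², rate at 9.70 m:
(2.40/9.70)² = 0.06122, so 1350 × 0.06122 = 82.65 mGy/h.
Stay time = 18.0 mGy ÷ 82.65 mGy/h = 0.2178 h = 13.07 min.

13.1 min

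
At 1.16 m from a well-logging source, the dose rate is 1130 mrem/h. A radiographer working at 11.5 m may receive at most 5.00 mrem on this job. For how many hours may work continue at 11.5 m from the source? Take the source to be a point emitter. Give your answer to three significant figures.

0.435 h

Intensity scales as (d₁/d₂)², so rate at 11.5 m:
(1.16/11.5)² = 0.01017, so 1130 × 0.01017 = 11.49 mrem/h.
Stay time = 5.00 mrem ÷ 11.49 mrem/h = 0.4352 h.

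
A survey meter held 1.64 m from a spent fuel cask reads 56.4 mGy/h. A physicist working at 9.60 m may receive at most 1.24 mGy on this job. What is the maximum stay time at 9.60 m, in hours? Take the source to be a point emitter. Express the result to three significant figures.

Intensity scales as (d₁/d₂)², so rate at 9.60 m:
(1.64/9.60)² = 0.02918, so 56.4 × 0.02918 = 1.646 mGy/h.
Stay time = 1.24 mGy ÷ 1.646 mGy/h = 0.7533 h.

0.753 h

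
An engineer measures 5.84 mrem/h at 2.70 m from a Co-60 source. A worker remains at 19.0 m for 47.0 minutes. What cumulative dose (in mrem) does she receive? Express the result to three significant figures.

0.0924 mrem

Since intensity falls as 1/r², rate at 19.0 m:
(2.70/19.0)² = 0.02019, so 5.84 × 0.02019 = 0.1179 mrem/h.
Dose = rate × time = 0.1179 mrem/h × 0.7833 h = 0.09235 mrem.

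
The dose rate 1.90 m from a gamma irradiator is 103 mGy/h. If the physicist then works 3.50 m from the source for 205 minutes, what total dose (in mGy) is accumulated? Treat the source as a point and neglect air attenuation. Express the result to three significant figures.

By the inverse-square law, rate at 3.50 m:
103 × (1.90/3.50)² = 103 × 0.2947 = 30.35 mGy/h.
Dose = rate × time = 30.35 mGy/h × 3.417 h = 103.7 mGy.

104 mGy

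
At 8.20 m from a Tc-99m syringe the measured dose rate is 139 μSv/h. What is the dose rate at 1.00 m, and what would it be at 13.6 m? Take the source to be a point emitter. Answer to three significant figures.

9350 μSv/h; 50.5 μSv/h

Applying the 1/r² law,
At 1.00 m: (8.20/1.00)² = 67.24, so 139 × 67.24 = 9346 μSv/h
At 13.6 m: (1.00/13.6)² = 0.005407, so 9346 × 0.005407 = 50.53 μSv/h.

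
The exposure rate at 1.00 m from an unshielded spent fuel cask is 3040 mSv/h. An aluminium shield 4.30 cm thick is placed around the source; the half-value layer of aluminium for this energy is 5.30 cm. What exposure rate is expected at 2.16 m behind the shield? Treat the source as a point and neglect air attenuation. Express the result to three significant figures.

Distance alone: 3040 × (1.00/2.16)² = 3040 × 0.2143 = 651.5 mSv/h.
Shield: 4.30/5.30 = 0.8113 half-value layers → attenuation 2^(−0.8113) = 0.5699.
Combined: 651.5 × 0.5699 = 371.3 mSv/h.

371 mSv/h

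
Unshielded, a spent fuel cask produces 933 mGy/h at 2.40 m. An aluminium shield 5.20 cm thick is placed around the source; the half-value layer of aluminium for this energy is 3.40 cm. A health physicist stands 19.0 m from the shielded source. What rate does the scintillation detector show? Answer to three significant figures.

5.16 mGy/h

Distance alone: 933 × (2.40/19.0)² = 933 × 0.01596 = 14.89 mGy/h.
Shield: 5.20/3.40 = 1.529 half-value layers → attenuation 2^(−1.529) = 0.3465.
Combined: 14.89 × 0.3465 = 5.159 mGy/h.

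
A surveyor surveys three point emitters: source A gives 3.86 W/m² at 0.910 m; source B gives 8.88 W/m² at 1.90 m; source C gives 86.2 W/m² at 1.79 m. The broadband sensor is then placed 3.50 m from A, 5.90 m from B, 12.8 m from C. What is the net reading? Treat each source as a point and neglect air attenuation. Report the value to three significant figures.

By superposition, sum each source's inverse-square contribution:
A: 3.86 × (0.910/3.50)² = 0.2609 W/m²
B: 8.88 × (1.90/5.90)² = 0.9209 W/m²
C: 86.2 × (1.79/12.8)² = 1.686 W/m²
Total = 0.2609 + 0.9209 + 1.686 = 2.868 W/m².

2.87 W/m²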